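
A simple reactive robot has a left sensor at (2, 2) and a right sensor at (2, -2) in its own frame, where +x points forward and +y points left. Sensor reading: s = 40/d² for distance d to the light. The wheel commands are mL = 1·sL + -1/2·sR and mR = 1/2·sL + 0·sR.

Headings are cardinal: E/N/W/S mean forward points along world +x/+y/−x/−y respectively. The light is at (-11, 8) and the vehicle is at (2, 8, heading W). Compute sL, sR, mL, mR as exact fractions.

8/25 8/25 4/25 4/25

left sensor world pos  = (0, 6); dL² = 125
right sensor world pos = (0, 10); dR² = 125
sL = 40/125 = 8/25
sR = 40/125 = 8/25
mL = 1·sL + -1/2·sR = 4/25
mR = 1/2·sL + 0·sR = 4/25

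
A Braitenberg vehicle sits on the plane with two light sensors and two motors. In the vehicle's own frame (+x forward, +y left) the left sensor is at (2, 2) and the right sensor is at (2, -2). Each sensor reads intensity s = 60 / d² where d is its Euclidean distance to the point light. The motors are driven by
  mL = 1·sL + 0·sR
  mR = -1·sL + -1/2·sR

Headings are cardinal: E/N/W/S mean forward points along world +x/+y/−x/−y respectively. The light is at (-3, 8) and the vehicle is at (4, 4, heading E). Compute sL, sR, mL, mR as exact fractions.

left sensor world pos  = (6, 6); dL² = 85
right sensor world pos = (6, 2); dR² = 117
sL = 60/85 = 12/17
sR = 60/117 = 20/39
mL = 1·sL + 0·sR = 12/17
mR = -1·sL + -1/2·sR = -638/663

12/17 20/39 12/17 -638/663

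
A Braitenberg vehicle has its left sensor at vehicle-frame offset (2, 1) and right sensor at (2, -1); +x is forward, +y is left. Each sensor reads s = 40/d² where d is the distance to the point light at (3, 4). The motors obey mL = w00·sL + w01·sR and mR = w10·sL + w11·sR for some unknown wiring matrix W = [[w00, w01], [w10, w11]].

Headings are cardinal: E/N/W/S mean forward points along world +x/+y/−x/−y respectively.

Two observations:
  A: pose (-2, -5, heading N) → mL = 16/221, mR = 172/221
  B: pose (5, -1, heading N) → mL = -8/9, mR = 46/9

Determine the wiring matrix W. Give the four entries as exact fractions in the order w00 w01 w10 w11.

obs A: pose=(-2,-5,N) → sL=8/17, sR=8/13, mL=16/221, mR=172/221
obs B: pose=(5,-1,N) → sL=4, sR=20/9, mL=-8/9, mR=46/9
sensor matrix S = [[8/17, 8/13], [4, 20/9]]; det S = -2816/1989
solve [mL_A; mL_B] = S·[w00; w01] and [mR_A; mR_B] = S·[w10; w11]:
  w00 = -1/2, w01 = 1/2, w10 = 1, w11 = 1/2

-1/2 1/2 1 1/2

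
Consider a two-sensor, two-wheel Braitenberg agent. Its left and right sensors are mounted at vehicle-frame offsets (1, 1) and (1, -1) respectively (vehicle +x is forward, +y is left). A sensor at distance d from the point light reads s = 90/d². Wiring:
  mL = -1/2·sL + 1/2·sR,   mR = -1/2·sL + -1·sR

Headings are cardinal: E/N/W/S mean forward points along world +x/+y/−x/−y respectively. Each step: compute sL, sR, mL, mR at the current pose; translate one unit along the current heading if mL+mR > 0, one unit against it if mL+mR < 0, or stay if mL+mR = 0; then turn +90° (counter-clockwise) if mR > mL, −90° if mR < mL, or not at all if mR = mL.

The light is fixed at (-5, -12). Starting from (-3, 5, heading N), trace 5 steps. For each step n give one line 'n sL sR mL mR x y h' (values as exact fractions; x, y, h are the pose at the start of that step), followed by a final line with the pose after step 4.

0 18/65 10/37 -8/2405 -983/2405 -3 5 N
1 45/149 5/13 80/1937 -2075/3874 -3 4 E
2 90/229 2/5 4/1145 -683/1145 -4 4 S
3 45/128 5/18 -85/2304 -1045/2304 -4 5 W
4 18/65 10/37 -8/2405 -983/2405 -3 5 N
final -3 4 E

n=0: pose=(-3,5,N); sL=18/65, sR=10/37; mL=-8/2405, mR=-983/2405; mL+mR=-991/2405 → advance -1; mR−mL=-15/37 → turn -1·90°
n=1: pose=(-3,4,E); sL=45/149, sR=5/13; mL=80/1937, mR=-2075/3874; mL+mR=-1915/3874 → advance -1; mR−mL=-15/26 → turn -1·90°
n=2: pose=(-4,4,S); sL=90/229, sR=2/5; mL=4/1145, mR=-683/1145; mL+mR=-679/1145 → advance -1; mR−mL=-3/5 → turn -1·90°
n=3: pose=(-4,5,W); sL=45/128, sR=5/18; mL=-85/2304, mR=-1045/2304; mL+mR=-565/1152 → advance -1; mR−mL=-5/12 → turn -1·90°
n=4: pose=(-3,5,N); sL=18/65, sR=10/37; mL=-8/2405, mR=-983/2405; mL+mR=-991/2405 → advance -1; mR−mL=-15/37 → turn -1·90°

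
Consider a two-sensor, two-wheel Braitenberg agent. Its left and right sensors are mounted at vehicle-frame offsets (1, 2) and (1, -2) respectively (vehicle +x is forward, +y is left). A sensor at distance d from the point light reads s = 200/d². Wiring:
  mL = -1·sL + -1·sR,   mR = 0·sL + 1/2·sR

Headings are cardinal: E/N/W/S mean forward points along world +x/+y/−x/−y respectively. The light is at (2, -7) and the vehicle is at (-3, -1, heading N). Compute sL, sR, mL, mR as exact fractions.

100/49 100/29 -7800/1421 50/29

left sensor world pos  = (-5, 0); dL² = 98
right sensor world pos = (-1, 0); dR² = 58
sL = 200/98 = 100/49
sR = 200/58 = 100/29
mL = -1·sL + -1·sR = -7800/1421
mR = 0·sL + 1/2·sR = 50/29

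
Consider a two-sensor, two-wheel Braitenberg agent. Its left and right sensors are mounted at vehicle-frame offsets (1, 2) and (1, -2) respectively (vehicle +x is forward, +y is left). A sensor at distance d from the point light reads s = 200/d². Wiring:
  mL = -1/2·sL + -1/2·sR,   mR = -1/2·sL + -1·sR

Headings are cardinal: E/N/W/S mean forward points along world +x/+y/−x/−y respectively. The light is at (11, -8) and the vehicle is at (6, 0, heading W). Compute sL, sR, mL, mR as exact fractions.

left sensor world pos  = (5, -2); dL² = 72
right sensor world pos = (5, 2); dR² = 136
sL = 200/72 = 25/9
sR = 200/136 = 25/17
mL = -1/2·sL + -1/2·sR = -325/153
mR = -1/2·sL + -1·sR = -875/306

25/9 25/17 -325/153 -875/306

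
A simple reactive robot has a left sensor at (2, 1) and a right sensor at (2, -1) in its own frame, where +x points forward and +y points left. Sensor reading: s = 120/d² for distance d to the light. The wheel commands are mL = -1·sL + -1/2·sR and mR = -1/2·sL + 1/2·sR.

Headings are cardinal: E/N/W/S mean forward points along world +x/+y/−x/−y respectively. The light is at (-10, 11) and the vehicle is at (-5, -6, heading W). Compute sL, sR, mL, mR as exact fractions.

40/111 24/53 -3452/5883 272/5883

left sensor world pos  = (-7, -7); dL² = 333
right sensor world pos = (-7, -5); dR² = 265
sL = 120/333 = 40/111
sR = 120/265 = 24/53
mL = -1·sL + -1/2·sR = -3452/5883
mR = -1/2·sL + 1/2·sR = 272/5883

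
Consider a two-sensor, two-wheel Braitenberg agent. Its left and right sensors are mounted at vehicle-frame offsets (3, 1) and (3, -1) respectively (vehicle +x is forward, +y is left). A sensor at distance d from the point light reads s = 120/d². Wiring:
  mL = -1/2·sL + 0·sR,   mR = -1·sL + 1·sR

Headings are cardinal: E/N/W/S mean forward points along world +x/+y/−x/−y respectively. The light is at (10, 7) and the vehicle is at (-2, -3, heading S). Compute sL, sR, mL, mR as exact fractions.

12/29 60/169 -6/29 -288/4901

left sensor world pos  = (-1, -6); dL² = 290
right sensor world pos = (-3, -6); dR² = 338
sL = 120/290 = 12/29
sR = 120/338 = 60/169
mL = -1/2·sL + 0·sR = -6/29
mR = -1·sL + 1·sR = -288/4901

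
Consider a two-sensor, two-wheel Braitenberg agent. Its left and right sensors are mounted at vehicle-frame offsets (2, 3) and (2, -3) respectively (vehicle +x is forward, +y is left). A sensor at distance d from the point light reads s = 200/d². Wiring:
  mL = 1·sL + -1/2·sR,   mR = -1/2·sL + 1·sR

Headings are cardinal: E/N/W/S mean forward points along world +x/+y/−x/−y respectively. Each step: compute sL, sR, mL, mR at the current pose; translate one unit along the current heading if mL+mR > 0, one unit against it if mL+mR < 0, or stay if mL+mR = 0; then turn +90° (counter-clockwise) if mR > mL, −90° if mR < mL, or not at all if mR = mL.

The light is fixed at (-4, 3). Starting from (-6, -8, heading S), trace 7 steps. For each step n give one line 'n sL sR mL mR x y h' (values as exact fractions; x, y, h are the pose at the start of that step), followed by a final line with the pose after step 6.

0 20/17 100/97 1090/1649 730/1649 -6 -8 S
1 200/241 200/97 -4700/23377 38500/23377 -6 -9 W
2 50/49 25/29 1675/2842 500/1421 -7 -9 S
3 200/281 8/5 -124/1405 1748/1405 -7 -10 W
4 100/113 100/137 8050/15481 4450/15481 -8 -10 S
5 8/13 200/157 -44/2041 1972/2041 -8 -11 W
6 10/13 5/8 95/208 25/104 -9 -11 S
final -9 -12 W

n=0: pose=(-6,-8,S); sL=20/17, sR=100/97; mL=1090/1649, mR=730/1649; mL+mR=1820/1649 → advance +1; mR−mL=-360/1649 → turn -1·90°
n=1: pose=(-6,-9,W); sL=200/241, sR=200/97; mL=-4700/23377, mR=38500/23377; mL+mR=33800/23377 → advance +1; mR−mL=43200/23377 → turn +1·90°
n=2: pose=(-7,-9,S); sL=50/49, sR=25/29; mL=1675/2842, mR=500/1421; mL+mR=2675/2842 → advance +1; mR−mL=-675/2842 → turn -1·90°
n=3: pose=(-7,-10,W); sL=200/281, sR=8/5; mL=-124/1405, mR=1748/1405; mL+mR=1624/1405 → advance +1; mR−mL=1872/1405 → turn +1·90°
n=4: pose=(-8,-10,S); sL=100/113, sR=100/137; mL=8050/15481, mR=4450/15481; mL+mR=12500/15481 → advance +1; mR−mL=-3600/15481 → turn -1·90°
n=5: pose=(-8,-11,W); sL=8/13, sR=200/157; mL=-44/2041, mR=1972/2041; mL+mR=1928/2041 → advance +1; mR−mL=2016/2041 → turn +1·90°
n=6: pose=(-9,-11,S); sL=10/13, sR=5/8; mL=95/208, mR=25/104; mL+mR=145/208 → advance +1; mR−mL=-45/208 → turn -1·90°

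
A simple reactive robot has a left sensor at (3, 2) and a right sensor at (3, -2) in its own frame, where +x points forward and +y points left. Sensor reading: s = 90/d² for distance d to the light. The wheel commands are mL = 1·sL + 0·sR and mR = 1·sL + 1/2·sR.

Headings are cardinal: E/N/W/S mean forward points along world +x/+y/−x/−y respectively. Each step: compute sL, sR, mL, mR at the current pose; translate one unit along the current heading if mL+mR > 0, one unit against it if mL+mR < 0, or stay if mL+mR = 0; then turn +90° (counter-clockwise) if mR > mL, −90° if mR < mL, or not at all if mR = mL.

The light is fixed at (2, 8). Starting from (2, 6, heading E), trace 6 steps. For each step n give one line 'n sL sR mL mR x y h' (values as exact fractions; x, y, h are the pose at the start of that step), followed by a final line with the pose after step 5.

0 10 18/5 10 59/5 2 6 E
1 45 9 45 99/2 3 6 N
2 90/13 18 90/13 207/13 3 7 W
3 9/2 9/2 9/2 27/4 2 7 S
4 10 18/5 10 59/5 2 6 E
5 45 9 45 99/2 3 6 N
final 3 7 W

n=0: pose=(2,6,E); sL=10, sR=18/5; mL=10, mR=59/5; mL+mR=109/5 → advance +1; mR−mL=9/5 → turn +1·90°
n=1: pose=(3,6,N); sL=45, sR=9; mL=45, mR=99/2; mL+mR=189/2 → advance +1; mR−mL=9/2 → turn +1·90°
n=2: pose=(3,7,W); sL=90/13, sR=18; mL=90/13, mR=207/13; mL+mR=297/13 → advance +1; mR−mL=9 → turn +1·90°
n=3: pose=(2,7,S); sL=9/2, sR=9/2; mL=9/2, mR=27/4; mL+mR=45/4 → advance +1; mR−mL=9/4 → turn +1·90°
n=4: pose=(2,6,E); sL=10, sR=18/5; mL=10, mR=59/5; mL+mR=109/5 → advance +1; mR−mL=9/5 → turn +1·90°
n=5: pose=(3,6,N); sL=45, sR=9; mL=45, mR=99/2; mL+mR=189/2 → advance +1; mR−mL=9/2 → turn +1·90°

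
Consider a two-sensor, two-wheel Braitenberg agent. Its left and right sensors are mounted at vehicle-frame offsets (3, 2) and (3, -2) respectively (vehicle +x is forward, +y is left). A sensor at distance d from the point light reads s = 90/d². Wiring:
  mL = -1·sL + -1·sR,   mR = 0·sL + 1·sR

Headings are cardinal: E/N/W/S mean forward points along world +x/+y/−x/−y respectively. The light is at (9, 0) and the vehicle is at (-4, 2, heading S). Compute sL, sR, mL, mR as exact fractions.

left sensor world pos  = (-2, -1); dL² = 122
right sensor world pos = (-6, -1); dR² = 226
sL = 90/122 = 45/61
sR = 90/226 = 45/113
mL = -1·sL + -1·sR = -7830/6893
mR = 0·sL + 1·sR = 45/113

45/61 45/113 -7830/6893 45/113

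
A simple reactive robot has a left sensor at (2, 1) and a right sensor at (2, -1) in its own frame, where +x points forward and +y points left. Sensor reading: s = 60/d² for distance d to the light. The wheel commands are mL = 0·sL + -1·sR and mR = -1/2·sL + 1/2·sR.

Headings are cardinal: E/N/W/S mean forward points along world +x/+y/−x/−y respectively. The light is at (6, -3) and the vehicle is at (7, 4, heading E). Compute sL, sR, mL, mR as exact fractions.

left sensor world pos  = (9, 5); dL² = 73
right sensor world pos = (9, 3); dR² = 45
sL = 60/73 = 60/73
sR = 60/45 = 4/3
mL = 0·sL + -1·sR = -4/3
mR = -1/2·sL + 1/2·sR = 56/219

60/73 4/3 -4/3 56/219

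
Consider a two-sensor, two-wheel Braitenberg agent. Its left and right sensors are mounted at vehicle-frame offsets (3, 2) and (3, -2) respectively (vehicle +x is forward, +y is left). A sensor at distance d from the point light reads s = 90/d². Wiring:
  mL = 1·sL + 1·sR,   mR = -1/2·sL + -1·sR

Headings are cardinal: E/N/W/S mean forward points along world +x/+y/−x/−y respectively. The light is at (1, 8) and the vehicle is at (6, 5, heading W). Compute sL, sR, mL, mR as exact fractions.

left sensor world pos  = (3, 3); dL² = 29
right sensor world pos = (3, 7); dR² = 5
sL = 90/29 = 90/29
sR = 90/5 = 18
mL = 1·sL + 1·sR = 612/29
mR = -1/2·sL + -1·sR = -567/29

90/29 18 612/29 -567/29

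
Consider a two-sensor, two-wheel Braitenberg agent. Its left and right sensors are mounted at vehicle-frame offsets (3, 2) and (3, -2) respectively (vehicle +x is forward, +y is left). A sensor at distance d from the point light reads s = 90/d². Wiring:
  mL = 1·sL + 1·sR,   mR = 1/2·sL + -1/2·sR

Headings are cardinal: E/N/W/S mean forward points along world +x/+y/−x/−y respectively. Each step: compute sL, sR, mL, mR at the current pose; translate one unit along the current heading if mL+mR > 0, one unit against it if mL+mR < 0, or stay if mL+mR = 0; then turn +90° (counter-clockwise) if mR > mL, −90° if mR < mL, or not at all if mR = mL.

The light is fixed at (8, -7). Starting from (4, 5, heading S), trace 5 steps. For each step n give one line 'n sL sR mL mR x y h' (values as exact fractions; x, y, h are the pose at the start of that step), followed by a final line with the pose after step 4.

0 18/17 10/13 404/221 32/221 4 5 S
1 9/13 45/109 1566/1417 198/1417 4 4 W
2 18/49 18/41 1620/2009 -72/2009 3 4 N
3 9/20 45/52 171/130 -27/130 3 5 E
4 18/17 10/13 404/221 32/221 4 5 S
final 4 4 W

n=0: pose=(4,5,S); sL=18/17, sR=10/13; mL=404/221, mR=32/221; mL+mR=436/221 → advance +1; mR−mL=-372/221 → turn -1·90°
n=1: pose=(4,4,W); sL=9/13, sR=45/109; mL=1566/1417, mR=198/1417; mL+mR=1764/1417 → advance +1; mR−mL=-1368/1417 → turn -1·90°
n=2: pose=(3,4,N); sL=18/49, sR=18/41; mL=1620/2009, mR=-72/2009; mL+mR=1548/2009 → advance +1; mR−mL=-1692/2009 → turn -1·90°
n=3: pose=(3,5,E); sL=9/20, sR=45/52; mL=171/130, mR=-27/130; mL+mR=72/65 → advance +1; mR−mL=-99/65 → turn -1·90°
n=4: pose=(4,5,S); sL=18/17, sR=10/13; mL=404/221, mR=32/221; mL+mR=436/221 → advance +1; mR−mL=-372/221 → turn -1·90°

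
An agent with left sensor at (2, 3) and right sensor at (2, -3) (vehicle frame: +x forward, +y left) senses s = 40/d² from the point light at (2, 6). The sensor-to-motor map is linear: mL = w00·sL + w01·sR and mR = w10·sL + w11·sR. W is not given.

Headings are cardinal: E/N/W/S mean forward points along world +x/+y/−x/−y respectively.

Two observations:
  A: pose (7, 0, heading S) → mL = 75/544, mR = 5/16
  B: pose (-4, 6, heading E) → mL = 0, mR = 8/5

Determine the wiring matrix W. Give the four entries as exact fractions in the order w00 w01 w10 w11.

obs A: pose=(7,0,S) → sL=5/16, sR=10/17, mL=75/544, mR=5/16
obs B: pose=(-4,6,E) → sL=8/5, sR=8/5, mL=0, mR=8/5
sensor matrix S = [[5/16, 10/17], [8/5, 8/5]]; det S = -15/34
solve [mL_A; mL_B] = S·[w00; w01] and [mR_A; mR_B] = S·[w10; w11]:
  w00 = -1/2, w01 = 1/2, w10 = 1, w11 = 0

-1/2 1/2 1 0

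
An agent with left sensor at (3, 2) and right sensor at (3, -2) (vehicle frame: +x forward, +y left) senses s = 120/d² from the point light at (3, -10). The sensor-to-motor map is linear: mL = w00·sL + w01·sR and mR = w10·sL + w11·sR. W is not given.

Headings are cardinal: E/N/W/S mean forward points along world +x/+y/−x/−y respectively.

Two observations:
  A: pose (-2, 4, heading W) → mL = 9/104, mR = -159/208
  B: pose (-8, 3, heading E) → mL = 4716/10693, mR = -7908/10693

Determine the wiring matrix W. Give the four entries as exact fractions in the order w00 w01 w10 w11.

obs A: pose=(-2,4,W) → sL=15/26, sR=3/8, mL=9/104, mR=-159/208
obs B: pose=(-8,3,E) → sL=120/289, sR=24/37, mL=4716/10693, mR=-7908/10693
sensor matrix S = [[15/26, 3/8], [120/289, 24/37]]; det S = 30375/139009
solve [mL_A; mL_B] = S·[w00; w01] and [mR_A; mR_B] = S·[w10; w11]:
  w00 = -1/2, w01 = 1, w10 = -1, w11 = -1/2

-1/2 1 -1 -1/2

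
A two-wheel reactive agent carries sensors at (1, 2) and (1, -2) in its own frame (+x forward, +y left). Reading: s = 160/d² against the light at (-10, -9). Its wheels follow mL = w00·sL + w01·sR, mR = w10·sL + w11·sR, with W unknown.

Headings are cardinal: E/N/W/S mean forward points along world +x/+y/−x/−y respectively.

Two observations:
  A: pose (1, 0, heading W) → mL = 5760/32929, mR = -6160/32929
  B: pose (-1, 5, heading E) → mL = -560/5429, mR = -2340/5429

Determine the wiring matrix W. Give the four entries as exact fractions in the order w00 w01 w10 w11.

1/2 -1/2 1/2 -1

obs A: pose=(1,0,W) → sL=160/149, sR=160/221, mL=5760/32929, mR=-6160/32929
obs B: pose=(-1,5,E) → sL=40/89, sR=40/61, mL=-560/5429, mR=-2340/5429
sensor matrix S = [[160/149, 160/221], [40/89, 40/61]]; det S = 67712000/178771541
solve [mL_A; mL_B] = S·[w00; w01] and [mR_A; mR_B] = S·[w10; w11]:
  w00 = 1/2, w01 = -1/2, w10 = 1/2, w11 = -1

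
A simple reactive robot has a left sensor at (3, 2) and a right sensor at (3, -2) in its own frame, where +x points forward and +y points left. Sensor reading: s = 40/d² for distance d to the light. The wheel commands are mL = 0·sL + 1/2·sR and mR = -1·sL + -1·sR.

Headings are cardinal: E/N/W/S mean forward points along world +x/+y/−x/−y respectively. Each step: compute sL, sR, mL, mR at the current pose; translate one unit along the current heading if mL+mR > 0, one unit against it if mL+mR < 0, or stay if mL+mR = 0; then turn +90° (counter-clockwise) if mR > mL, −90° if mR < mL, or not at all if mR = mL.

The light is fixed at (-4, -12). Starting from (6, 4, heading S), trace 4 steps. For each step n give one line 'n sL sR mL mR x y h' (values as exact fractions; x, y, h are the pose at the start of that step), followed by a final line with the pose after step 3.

n=0: pose=(6,4,S); sL=40/313, sR=40/233; mL=20/233, mR=-21840/72929; mL+mR=-15580/72929 → advance -1; mR−mL=-28100/72929 → turn -1·90°
n=1: pose=(6,5,W); sL=20/137, sR=4/41; mL=2/41, mR=-1368/5617; mL+mR=-1094/5617 → advance -1; mR−mL=-1642/5617 → turn -1·90°
n=2: pose=(7,5,N); sL=40/481, sR=40/569; mL=20/569, mR=-42000/273689; mL+mR=-32380/273689 → advance -1; mR−mL=-51620/273689 → turn -1·90°
n=3: pose=(7,4,E); sL=1/13, sR=5/49; mL=5/98, mR=-114/637; mL+mR=-163/1274 → advance -1; mR−mL=-293/1274 → turn -1·90°

0 40/313 40/233 20/233 -21840/72929 6 4 S
1 20/137 4/41 2/41 -1368/5617 6 5 W
2 40/481 40/569 20/569 -42000/273689 7 5 N
3 1/13 5/49 5/98 -114/637 7 4 E
final 6 4 S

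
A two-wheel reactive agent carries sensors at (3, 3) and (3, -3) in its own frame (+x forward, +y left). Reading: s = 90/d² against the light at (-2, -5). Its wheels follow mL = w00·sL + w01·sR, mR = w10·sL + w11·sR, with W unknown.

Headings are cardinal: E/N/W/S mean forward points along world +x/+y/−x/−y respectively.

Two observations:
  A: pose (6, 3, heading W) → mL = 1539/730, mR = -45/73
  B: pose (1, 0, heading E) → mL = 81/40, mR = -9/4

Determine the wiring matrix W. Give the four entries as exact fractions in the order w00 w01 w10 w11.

obs A: pose=(6,3,W) → sL=9/5, sR=45/73, mL=1539/730, mR=-45/73
obs B: pose=(1,0,E) → sL=9/10, sR=9/4, mL=81/40, mR=-9/4
sensor matrix S = [[9/5, 45/73], [9/10, 9/4]]; det S = 5103/1460
solve [mL_A; mL_B] = S·[w00; w01] and [mR_A; mR_B] = S·[w10; w11]:
  w00 = 1, w01 = 1/2, w10 = 0, w11 = -1

1 1/2 0 -1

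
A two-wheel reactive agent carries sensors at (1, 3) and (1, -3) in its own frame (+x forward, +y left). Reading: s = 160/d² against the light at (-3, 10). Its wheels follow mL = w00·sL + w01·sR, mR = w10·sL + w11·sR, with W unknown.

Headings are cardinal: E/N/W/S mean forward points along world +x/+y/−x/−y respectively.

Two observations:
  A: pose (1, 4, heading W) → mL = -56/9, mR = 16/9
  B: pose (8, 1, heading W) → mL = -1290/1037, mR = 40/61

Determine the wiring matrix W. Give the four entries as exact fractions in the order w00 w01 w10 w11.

obs A: pose=(1,4,W) → sL=16/9, sR=80/9, mL=-56/9, mR=16/9
obs B: pose=(8,1,W) → sL=40/61, sR=20/17, mL=-1290/1037, mR=40/61
sensor matrix S = [[16/9, 80/9], [40/61, 20/17]]; det S = -34880/9333
solve [mL_A; mL_B] = S·[w00; w01] and [mR_A; mR_B] = S·[w10; w11]:
  w00 = -1, w01 = -1/2, w10 = 1, w11 = 0

-1 -1/2 1 0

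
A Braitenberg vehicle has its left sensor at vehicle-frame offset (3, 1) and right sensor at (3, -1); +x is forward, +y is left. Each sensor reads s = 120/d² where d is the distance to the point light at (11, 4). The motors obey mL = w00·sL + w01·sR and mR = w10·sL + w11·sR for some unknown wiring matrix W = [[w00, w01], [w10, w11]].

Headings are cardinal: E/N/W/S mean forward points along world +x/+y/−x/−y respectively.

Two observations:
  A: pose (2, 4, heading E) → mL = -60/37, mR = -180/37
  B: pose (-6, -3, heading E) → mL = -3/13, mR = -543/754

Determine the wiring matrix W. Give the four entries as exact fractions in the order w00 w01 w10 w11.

obs A: pose=(2,4,E) → sL=120/37, sR=120/37, mL=-60/37, mR=-180/37
obs B: pose=(-6,-3,E) → sL=15/29, sR=6/13, mL=-3/13, mR=-543/754
sensor matrix S = [[120/37, 120/37], [15/29, 6/13]]; det S = -2520/13949
solve [mL_A; mL_B] = S·[w00; w01] and [mR_A; mR_B] = S·[w10; w11]:
  w00 = 0, w01 = -1/2, w10 = -1/2, w11 = -1

0 -1/2 -1/2 -1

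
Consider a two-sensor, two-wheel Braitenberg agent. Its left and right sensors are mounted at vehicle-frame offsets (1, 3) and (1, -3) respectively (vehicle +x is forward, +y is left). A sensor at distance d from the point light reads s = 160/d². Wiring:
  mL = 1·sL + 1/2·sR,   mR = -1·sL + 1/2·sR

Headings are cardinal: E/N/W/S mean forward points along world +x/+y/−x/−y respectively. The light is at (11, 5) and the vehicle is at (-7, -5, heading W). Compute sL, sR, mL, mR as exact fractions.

16/53 16/41 1080/2173 -232/2173

left sensor world pos  = (-8, -8); dL² = 530
right sensor world pos = (-8, -2); dR² = 410
sL = 160/530 = 16/53
sR = 160/410 = 16/41
mL = 1·sL + 1/2·sR = 1080/2173
mR = -1·sL + 1/2·sR = -232/2173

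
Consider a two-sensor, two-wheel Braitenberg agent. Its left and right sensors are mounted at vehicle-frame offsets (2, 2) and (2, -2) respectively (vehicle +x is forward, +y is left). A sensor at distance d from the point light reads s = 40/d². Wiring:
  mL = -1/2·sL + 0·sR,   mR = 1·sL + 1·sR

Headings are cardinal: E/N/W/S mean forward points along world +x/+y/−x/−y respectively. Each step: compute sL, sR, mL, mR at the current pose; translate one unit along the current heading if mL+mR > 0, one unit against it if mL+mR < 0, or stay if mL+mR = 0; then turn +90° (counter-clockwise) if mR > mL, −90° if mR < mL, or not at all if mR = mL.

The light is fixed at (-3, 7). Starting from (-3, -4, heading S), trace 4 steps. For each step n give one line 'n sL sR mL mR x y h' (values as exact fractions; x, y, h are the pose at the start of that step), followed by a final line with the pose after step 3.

n=0: pose=(-3,-4,S); sL=40/173, sR=40/173; mL=-20/173, mR=80/173; mL+mR=60/173 → advance +1; mR−mL=100/173 → turn +1·90°
n=1: pose=(-3,-5,E); sL=5/13, sR=1/5; mL=-5/26, mR=38/65; mL+mR=51/130 → advance +1; mR−mL=101/130 → turn +1·90°
n=2: pose=(-2,-5,N); sL=40/101, sR=40/109; mL=-20/101, mR=8400/11009; mL+mR=6220/11009 → advance +1; mR−mL=10580/11009 → turn +1·90°
n=3: pose=(-2,-4,W); sL=4/17, sR=20/41; mL=-2/17, mR=504/697; mL+mR=422/697 → advance +1; mR−mL=586/697 → turn +1·90°

0 40/173 40/173 -20/173 80/173 -3 -4 S
1 5/13 1/5 -5/26 38/65 -3 -5 E
2 40/101 40/109 -20/101 8400/11009 -2 -5 N
3 4/17 20/41 -2/17 504/697 -2 -4 W
final -3 -4 S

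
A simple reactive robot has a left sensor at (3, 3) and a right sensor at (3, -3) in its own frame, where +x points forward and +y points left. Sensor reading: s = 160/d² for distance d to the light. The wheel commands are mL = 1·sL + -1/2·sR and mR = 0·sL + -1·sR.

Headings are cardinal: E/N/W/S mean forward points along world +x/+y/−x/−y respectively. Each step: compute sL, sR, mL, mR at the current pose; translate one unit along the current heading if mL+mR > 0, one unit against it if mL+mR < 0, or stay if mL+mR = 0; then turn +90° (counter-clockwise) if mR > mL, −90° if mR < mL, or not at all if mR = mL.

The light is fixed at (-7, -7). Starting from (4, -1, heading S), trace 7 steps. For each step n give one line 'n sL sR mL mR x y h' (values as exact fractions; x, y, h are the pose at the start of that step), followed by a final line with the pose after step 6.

n=0: pose=(4,-1,S); sL=32/41, sR=160/73; mL=-944/2993, mR=-160/73; mL+mR=-7504/2993 → advance -1; mR−mL=-5616/2993 → turn -1·90°
n=1: pose=(4,0,W); sL=2, sR=40/41; mL=62/41, mR=-40/41; mL+mR=22/41 → advance +1; mR−mL=-102/41 → turn -1·90°
n=2: pose=(3,0,N); sL=160/149, sR=160/269; mL=31120/40081, mR=-160/269; mL+mR=7280/40081 → advance +1; mR−mL=-54960/40081 → turn -1·90°
n=3: pose=(3,1,E); sL=16/29, sR=80/97; mL=392/2813, mR=-80/97; mL+mR=-1928/2813 → advance -1; mR−mL=-2712/2813 → turn -1·90°
n=4: pose=(2,1,S); sL=160/169, sR=160/61; mL=-3760/10309, mR=-160/61; mL+mR=-30800/10309 → advance -1; mR−mL=-23280/10309 → turn -1·90°
n=5: pose=(2,2,W); sL=20/9, sR=8/9; mL=16/9, mR=-8/9; mL+mR=8/9 → advance +1; mR−mL=-8/3 → turn -1·90°
n=6: pose=(1,2,N); sL=160/169, sR=32/53; mL=5776/8957, mR=-32/53; mL+mR=368/8957 → advance +1; mR−mL=-11184/8957 → turn -1·90°

0 32/41 160/73 -944/2993 -160/73 4 -1 S
1 2 40/41 62/41 -40/41 4 0 W
2 160/149 160/269 31120/40081 -160/269 3 0 N
3 16/29 80/97 392/2813 -80/97 3 1 E
4 160/169 160/61 -3760/10309 -160/61 2 1 S
5 20/9 8/9 16/9 -8/9 2 2 W
6 160/169 32/53 5776/8957 -32/53 1 2 N
final 1 3 E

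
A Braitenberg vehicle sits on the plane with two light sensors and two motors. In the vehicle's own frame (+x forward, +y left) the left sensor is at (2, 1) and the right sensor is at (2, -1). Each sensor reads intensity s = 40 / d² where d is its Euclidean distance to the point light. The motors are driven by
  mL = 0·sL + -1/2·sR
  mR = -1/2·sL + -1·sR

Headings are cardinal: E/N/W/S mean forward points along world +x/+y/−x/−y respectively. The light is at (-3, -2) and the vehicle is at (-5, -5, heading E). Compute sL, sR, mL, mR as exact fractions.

left sensor world pos  = (-3, -4); dL² = 4
right sensor world pos = (-3, -6); dR² = 16
sL = 40/4 = 10
sR = 40/16 = 5/2
mL = 0·sL + -1/2·sR = -5/4
mR = -1/2·sL + -1·sR = -15/2

10 5/2 -5/4 -15/2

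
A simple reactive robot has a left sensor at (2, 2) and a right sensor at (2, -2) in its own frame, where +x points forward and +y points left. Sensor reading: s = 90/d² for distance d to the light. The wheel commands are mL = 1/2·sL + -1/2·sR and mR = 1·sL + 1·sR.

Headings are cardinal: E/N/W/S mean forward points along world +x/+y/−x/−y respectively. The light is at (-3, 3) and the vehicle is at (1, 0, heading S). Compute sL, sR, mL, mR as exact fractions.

left sensor world pos  = (3, -2); dL² = 61
right sensor world pos = (-1, -2); dR² = 29
sL = 90/61 = 90/61
sR = 90/29 = 90/29
mL = 1/2·sL + -1/2·sR = -1440/1769
mR = 1·sL + 1·sR = 8100/1769

90/61 90/29 -1440/1769 8100/1769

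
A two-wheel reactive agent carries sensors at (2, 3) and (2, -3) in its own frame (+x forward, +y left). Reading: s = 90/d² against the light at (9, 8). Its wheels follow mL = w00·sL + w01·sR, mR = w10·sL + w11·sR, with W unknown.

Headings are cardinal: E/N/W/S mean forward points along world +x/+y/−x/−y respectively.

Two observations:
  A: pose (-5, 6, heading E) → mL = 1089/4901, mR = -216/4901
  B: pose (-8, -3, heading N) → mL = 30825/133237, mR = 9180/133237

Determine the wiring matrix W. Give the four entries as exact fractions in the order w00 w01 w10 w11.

-1/2 1 -1/2 1/2

obs A: pose=(-5,6,E) → sL=18/29, sR=90/169, mL=1089/4901, mR=-216/4901
obs B: pose=(-8,-3,N) → sL=90/481, sR=90/277, mL=30825/133237, mR=9180/133237
sensor matrix S = [[18/29, 90/169], [90/481, 90/277]]; det S = 66620880/652994537
solve [mL_A; mL_B] = S·[w00; w01] and [mR_A; mR_B] = S·[w10; w11]:
  w00 = -1/2, w01 = 1, w10 = -1/2, w11 = 1/2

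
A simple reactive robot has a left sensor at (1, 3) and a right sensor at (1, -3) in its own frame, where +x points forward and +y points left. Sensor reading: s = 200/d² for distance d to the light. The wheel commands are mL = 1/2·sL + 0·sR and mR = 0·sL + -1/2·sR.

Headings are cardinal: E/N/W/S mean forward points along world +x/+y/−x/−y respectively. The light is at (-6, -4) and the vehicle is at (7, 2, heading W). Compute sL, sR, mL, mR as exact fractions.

200/153 8/9 100/153 -4/9

left sensor world pos  = (6, -1); dL² = 153
right sensor world pos = (6, 5); dR² = 225
sL = 200/153 = 200/153
sR = 200/225 = 8/9
mL = 1/2·sL + 0·sR = 100/153
mR = 0·sL + -1/2·sR = -4/9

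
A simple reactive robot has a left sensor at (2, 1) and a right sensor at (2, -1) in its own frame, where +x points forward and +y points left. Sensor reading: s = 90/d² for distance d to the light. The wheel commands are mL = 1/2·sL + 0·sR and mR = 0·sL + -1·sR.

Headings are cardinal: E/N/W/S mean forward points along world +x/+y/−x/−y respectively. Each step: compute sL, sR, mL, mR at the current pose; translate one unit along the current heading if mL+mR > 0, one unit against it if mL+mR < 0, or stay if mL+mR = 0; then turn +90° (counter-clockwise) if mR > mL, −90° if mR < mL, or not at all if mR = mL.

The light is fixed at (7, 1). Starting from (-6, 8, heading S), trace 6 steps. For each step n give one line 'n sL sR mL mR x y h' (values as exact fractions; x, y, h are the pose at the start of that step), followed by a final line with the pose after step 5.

n=0: pose=(-6,8,S); sL=90/169, sR=90/221; mL=45/169, mR=-90/221; mL+mR=-405/2873 → advance -1; mR−mL=-1935/2873 → turn -1·90°
n=1: pose=(-6,9,W); sL=45/137, sR=5/17; mL=45/274, mR=-5/17; mL+mR=-605/4658 → advance -1; mR−mL=-2135/4658 → turn -1·90°
n=2: pose=(-5,9,N); sL=90/269, sR=90/221; mL=45/269, mR=-90/221; mL+mR=-14265/59449 → advance -1; mR−mL=-34155/59449 → turn -1·90°
n=3: pose=(-5,8,E); sL=45/82, sR=45/68; mL=45/164, mR=-45/68; mL+mR=-270/697 → advance -1; mR−mL=-1305/1394 → turn -1·90°
n=4: pose=(-6,8,S); sL=90/169, sR=90/221; mL=45/169, mR=-90/221; mL+mR=-405/2873 → advance -1; mR−mL=-1935/2873 → turn -1·90°
n=5: pose=(-6,9,W); sL=45/137, sR=5/17; mL=45/274, mR=-5/17; mL+mR=-605/4658 → advance -1; mR−mL=-2135/4658 → turn -1·90°

0 90/169 90/221 45/169 -90/221 -6 8 S
1 45/137 5/17 45/274 -5/17 -6 9 W
2 90/269 90/221 45/269 -90/221 -5 9 N
3 45/82 45/68 45/164 -45/68 -5 8 E
4 90/169 90/221 45/169 -90/221 -6 8 S
5 45/137 5/17 45/274 -5/17 -6 9 W
final -5 9 N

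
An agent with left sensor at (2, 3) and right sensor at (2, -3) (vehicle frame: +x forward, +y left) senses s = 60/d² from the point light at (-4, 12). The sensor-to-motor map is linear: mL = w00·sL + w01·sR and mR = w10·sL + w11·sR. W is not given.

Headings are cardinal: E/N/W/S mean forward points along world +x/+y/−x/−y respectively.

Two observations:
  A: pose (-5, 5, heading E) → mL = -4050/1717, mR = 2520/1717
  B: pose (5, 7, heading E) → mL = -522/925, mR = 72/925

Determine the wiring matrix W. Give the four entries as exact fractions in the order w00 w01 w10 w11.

obs A: pose=(-5,5,E) → sL=60/17, sR=60/101, mL=-4050/1717, mR=2520/1717
obs B: pose=(5,7,E) → sL=12/25, sR=12/37, mL=-522/925, mR=72/925
sensor matrix S = [[60/17, 60/101], [12/25, 12/37]]; det S = 273024/317645
solve [mL_A; mL_B] = S·[w00; w01] and [mR_A; mR_B] = S·[w10; w11]:
  w00 = -1/2, w01 = -1, w10 = 1/2, w11 = -1/2

-1/2 -1 1/2 -1/2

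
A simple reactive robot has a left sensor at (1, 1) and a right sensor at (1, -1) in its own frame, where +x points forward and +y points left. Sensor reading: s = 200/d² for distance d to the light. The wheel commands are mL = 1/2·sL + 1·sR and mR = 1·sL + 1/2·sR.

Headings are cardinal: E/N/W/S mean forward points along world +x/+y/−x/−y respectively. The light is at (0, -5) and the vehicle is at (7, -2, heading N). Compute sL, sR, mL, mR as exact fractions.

left sensor world pos  = (6, -1); dL² = 52
right sensor world pos = (8, -1); dR² = 80
sL = 200/52 = 50/13
sR = 200/80 = 5/2
mL = 1/2·sL + 1·sR = 115/26
mR = 1·sL + 1/2·sR = 265/52

50/13 5/2 115/26 265/52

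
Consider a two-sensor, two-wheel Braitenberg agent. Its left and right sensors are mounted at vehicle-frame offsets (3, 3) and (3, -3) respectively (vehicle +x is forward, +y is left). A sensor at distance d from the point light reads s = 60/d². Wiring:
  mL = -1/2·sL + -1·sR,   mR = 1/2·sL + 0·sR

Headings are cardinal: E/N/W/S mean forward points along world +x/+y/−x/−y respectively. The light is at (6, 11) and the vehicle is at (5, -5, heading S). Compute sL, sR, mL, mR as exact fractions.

left sensor world pos  = (8, -8); dL² = 365
right sensor world pos = (2, -8); dR² = 377
sL = 60/365 = 12/73
sR = 60/377 = 60/377
mL = -1/2·sL + -1·sR = -6642/27521
mR = 1/2·sL + 0·sR = 6/73

12/73 60/377 -6642/27521 6/73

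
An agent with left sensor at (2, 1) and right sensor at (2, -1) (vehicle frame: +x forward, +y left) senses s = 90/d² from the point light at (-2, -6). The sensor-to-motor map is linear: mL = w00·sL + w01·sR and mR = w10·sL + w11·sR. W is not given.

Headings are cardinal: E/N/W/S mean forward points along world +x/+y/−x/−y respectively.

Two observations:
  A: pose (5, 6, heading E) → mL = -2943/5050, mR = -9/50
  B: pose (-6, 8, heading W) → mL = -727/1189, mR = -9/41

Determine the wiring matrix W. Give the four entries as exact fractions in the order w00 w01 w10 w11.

obs A: pose=(5,6,E) → sL=9/25, sR=45/101, mL=-2943/5050, mR=-9/50
obs B: pose=(-6,8,W) → sL=18/41, sR=10/29, mL=-727/1189, mR=-9/41
sensor matrix S = [[9/25, 45/101], [18/41, 10/29]]; det S = -42912/600445
solve [mL_A; mL_B] = S·[w00; w01] and [mR_A; mR_B] = S·[w10; w11]:
  w00 = -1, w01 = -1/2, w10 = -1/2, w11 = 0

-1 -1/2 -1/2 0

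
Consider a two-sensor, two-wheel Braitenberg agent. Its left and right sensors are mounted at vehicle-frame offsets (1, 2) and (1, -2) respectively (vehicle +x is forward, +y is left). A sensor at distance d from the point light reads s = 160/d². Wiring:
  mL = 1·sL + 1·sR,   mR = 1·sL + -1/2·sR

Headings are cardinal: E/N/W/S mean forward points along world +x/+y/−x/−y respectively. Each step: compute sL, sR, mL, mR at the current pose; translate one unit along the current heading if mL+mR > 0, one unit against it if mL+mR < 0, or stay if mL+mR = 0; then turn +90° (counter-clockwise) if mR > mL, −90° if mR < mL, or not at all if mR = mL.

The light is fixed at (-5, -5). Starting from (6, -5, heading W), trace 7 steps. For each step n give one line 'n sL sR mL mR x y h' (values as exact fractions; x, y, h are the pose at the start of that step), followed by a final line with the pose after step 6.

n=0: pose=(6,-5,W); sL=20/13, sR=20/13; mL=40/13, mR=10/13; mL+mR=50/13 → advance +1; mR−mL=-30/13 → turn -1·90°
n=1: pose=(5,-5,N); sL=32/13, sR=32/29; mL=1344/377, mR=720/377; mL+mR=2064/377 → advance +1; mR−mL=-48/29 → turn -1·90°
n=2: pose=(5,-4,E); sL=16/13, sR=80/61; mL=2016/793, mR=456/793; mL+mR=2472/793 → advance +1; mR−mL=-120/61 → turn -1·90°
n=3: pose=(6,-4,S); sL=160/169, sR=160/81; mL=40000/13689, mR=-560/13689; mL+mR=39440/13689 → advance +1; mR−mL=-80/27 → turn -1·90°
n=4: pose=(6,-5,W); sL=20/13, sR=20/13; mL=40/13, mR=10/13; mL+mR=50/13 → advance +1; mR−mL=-30/13 → turn -1·90°
n=5: pose=(5,-5,N); sL=32/13, sR=32/29; mL=1344/377, mR=720/377; mL+mR=2064/377 → advance +1; mR−mL=-48/29 → turn -1·90°
n=6: pose=(5,-4,E); sL=16/13, sR=80/61; mL=2016/793, mR=456/793; mL+mR=2472/793 → advance +1; mR−mL=-120/61 → turn -1·90°

0 20/13 20/13 40/13 10/13 6 -5 W
1 32/13 32/29 1344/377 720/377 5 -5 N
2 16/13 80/61 2016/793 456/793 5 -4 E
3 160/169 160/81 40000/13689 -560/13689 6 -4 S
4 20/13 20/13 40/13 10/13 6 -5 W
5 32/13 32/29 1344/377 720/377 5 -5 N
6 16/13 80/61 2016/793 456/793 5 -4 E
final 6 -4 S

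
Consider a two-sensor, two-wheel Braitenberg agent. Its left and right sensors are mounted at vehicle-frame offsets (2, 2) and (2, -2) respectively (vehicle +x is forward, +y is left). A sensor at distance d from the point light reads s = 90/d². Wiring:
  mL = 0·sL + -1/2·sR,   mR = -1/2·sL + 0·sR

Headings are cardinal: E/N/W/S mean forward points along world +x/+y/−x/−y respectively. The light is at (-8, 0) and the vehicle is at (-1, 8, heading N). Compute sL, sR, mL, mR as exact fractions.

18/25 90/181 -45/181 -9/25

left sensor world pos  = (-3, 10); dL² = 125
right sensor world pos = (1, 10); dR² = 181
sL = 90/125 = 18/25
sR = 90/181 = 90/181
mL = 0·sL + -1/2·sR = -45/181
mR = -1/2·sL + 0·sR = -9/25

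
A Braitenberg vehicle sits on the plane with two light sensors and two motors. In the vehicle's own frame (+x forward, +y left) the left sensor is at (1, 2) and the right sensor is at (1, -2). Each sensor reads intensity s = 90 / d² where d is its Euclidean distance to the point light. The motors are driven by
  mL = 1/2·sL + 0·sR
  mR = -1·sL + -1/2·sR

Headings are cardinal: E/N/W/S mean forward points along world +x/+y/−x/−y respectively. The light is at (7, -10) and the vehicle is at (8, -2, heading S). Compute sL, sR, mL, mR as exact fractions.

left sensor world pos  = (10, -3); dL² = 58
right sensor world pos = (6, -3); dR² = 50
sL = 90/58 = 45/29
sR = 90/50 = 9/5
mL = 1/2·sL + 0·sR = 45/58
mR = -1·sL + -1/2·sR = -711/290

45/29 9/5 45/58 -711/290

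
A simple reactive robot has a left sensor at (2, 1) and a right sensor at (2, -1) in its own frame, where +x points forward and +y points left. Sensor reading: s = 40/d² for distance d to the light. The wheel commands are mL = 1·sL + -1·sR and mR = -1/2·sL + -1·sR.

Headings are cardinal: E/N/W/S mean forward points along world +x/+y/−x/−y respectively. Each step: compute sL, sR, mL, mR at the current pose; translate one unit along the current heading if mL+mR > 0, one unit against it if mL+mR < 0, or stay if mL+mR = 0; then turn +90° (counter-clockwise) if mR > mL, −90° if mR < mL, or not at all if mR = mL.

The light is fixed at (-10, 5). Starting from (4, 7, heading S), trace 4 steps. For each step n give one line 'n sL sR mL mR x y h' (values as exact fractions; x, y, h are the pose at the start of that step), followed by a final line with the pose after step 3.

0 8/45 40/169 -448/7605 -2476/7605 4 7 S
1 10/37 1/4 3/148 -57/148 4 8 W
2 40/221 40/281 2400/62101 -14460/62101 5 8 N
3 20/149 4/29 -16/4321 -886/4321 5 7 E
final 4 7 S

n=0: pose=(4,7,S); sL=8/45, sR=40/169; mL=-448/7605, mR=-2476/7605; mL+mR=-2924/7605 → advance -1; mR−mL=-4/15 → turn -1·90°
n=1: pose=(4,8,W); sL=10/37, sR=1/4; mL=3/148, mR=-57/148; mL+mR=-27/74 → advance -1; mR−mL=-15/37 → turn -1·90°
n=2: pose=(5,8,N); sL=40/221, sR=40/281; mL=2400/62101, mR=-14460/62101; mL+mR=-12060/62101 → advance -1; mR−mL=-60/221 → turn -1·90°
n=3: pose=(5,7,E); sL=20/149, sR=4/29; mL=-16/4321, mR=-886/4321; mL+mR=-902/4321 → advance -1; mR−mL=-30/149 → turn -1·90°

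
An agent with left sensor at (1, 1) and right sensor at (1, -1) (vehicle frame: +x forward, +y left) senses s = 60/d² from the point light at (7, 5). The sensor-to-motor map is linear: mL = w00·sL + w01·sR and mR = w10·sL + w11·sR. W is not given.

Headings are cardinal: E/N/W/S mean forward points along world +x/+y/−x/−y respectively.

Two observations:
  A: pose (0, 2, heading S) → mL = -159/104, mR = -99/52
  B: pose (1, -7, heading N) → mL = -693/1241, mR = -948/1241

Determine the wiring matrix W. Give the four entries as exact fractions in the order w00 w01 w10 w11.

-1 -1/2 -1 -1

obs A: pose=(0,2,S) → sL=15/13, sR=3/4, mL=-159/104, mR=-99/52
obs B: pose=(1,-7,N) → sL=6/17, sR=30/73, mL=-693/1241, mR=-948/1241
sensor matrix S = [[15/13, 3/4], [6/17, 30/73]]; det S = 6759/32266
solve [mL_A; mL_B] = S·[w00; w01] and [mR_A; mR_B] = S·[w10; w11]:
  w00 = -1, w01 = -1/2, w10 = -1, w11 = -1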